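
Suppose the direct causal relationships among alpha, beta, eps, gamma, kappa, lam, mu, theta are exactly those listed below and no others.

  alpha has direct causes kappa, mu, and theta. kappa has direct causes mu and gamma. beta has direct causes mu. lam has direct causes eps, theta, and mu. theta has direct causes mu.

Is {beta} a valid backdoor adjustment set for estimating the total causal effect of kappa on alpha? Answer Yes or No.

Backdoor paths from kappa to alpha (paths whose first edge points into kappa):
  P1: kappa <- mu -> theta -> alpha
  P2: kappa <- mu -> lam <- theta -> alpha
  P3: kappa <- mu -> alpha
Condition 1 (no descendant of kappa in the set): holds — descendants of kappa are {alpha}; none are in {beta}.
Condition 2 (every backdoor path blocked by {beta}):
  P1: open — no interior node is in the conditioning set.
  P2: blocked at collider lam (neither it nor any descendant is in the conditioning set).
  P3: open — no interior node is in the conditioning set.
{beta} does not satisfy the backdoor criterion.

No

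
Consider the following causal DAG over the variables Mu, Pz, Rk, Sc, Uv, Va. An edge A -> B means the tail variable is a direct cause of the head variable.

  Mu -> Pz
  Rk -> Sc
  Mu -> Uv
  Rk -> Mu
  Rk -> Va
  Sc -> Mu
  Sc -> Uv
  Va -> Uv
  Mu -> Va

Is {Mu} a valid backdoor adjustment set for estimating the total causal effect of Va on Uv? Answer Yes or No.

Backdoor paths from Va to Uv (paths whose first edge points into Va):
  P1: Va <- Rk -> Sc -> Mu -> Uv
  P2: Va <- Rk -> Sc -> Uv
  P3: Va <- Rk -> Mu <- Sc -> Uv
  P4: Va <- Rk -> Mu -> Uv
  P5: Va <- Mu <- Rk -> Sc -> Uv
  P6: Va <- Mu <- Sc -> Uv
  P7: Va <- Mu -> Uv
Condition 1 (no descendant of Va in the set): holds — descendants of Va are {Uv}; none are in {Mu}.
Condition 2 (every backdoor path blocked by {Mu}):
  P1: blocked at chain node Mu ∈ conditioning set.
  P2: open — no interior node is in the conditioning set.
  P3: open — collider(s) Mu are conditioned on (or have a conditioned descendant) and no non-collider on the path is in the set.
  P4: blocked at chain node Mu ∈ conditioning set.
  P5: blocked at chain node Mu ∈ conditioning set.
  P6: blocked at chain node Mu ∈ conditioning set.
  P7: blocked at fork node Mu ∈ conditioning set.
{Mu} does not satisfy the backdoor criterion.

No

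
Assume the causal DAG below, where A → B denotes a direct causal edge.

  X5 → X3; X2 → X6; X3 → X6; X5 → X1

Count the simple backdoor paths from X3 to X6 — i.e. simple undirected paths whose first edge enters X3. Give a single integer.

0

A backdoor path from X3 to X6 is any simple undirected path whose first edge points into X3 (i.e. leaves X3 via a parent).
Parents of X3: {X5}.
No simple path from any parent of X3 reaches X6 without revisiting X3, so there are no backdoor paths.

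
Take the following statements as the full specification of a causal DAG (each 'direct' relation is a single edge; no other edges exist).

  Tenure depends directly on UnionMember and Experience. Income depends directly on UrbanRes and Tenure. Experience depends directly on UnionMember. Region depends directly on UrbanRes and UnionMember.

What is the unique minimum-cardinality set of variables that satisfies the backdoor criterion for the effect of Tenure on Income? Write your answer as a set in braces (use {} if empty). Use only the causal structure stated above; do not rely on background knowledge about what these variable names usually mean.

Variables eligible for adjustment (non-descendants of Tenure, excluding Tenure and Income): {Experience, Region, UnionMember, UrbanRes}.
Backdoor paths from Tenure to Income:
  P1: Tenure <- UnionMember -> Region <- UrbanRes -> Income
  P2: Tenure <- Experience <- UnionMember -> Region <- UrbanRes -> Income
Each backdoor path contains an unconditioned collider, so every path is already blocked with the empty conditioning set:
  P1: blocked at collider Region (neither it nor any descendant is in the conditioning set).
  P2: blocked at collider Region (neither it nor any descendant is in the conditioning set).
The empty set is therefore the unique smallest valid set.

{}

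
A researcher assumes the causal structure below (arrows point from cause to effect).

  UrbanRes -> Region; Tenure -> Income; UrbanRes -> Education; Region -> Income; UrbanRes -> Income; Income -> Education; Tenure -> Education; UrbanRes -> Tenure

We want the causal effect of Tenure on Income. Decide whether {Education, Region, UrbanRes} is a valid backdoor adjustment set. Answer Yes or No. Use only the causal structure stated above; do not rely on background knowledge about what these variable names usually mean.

Backdoor paths from Tenure to Income (paths whose first edge points into Tenure):
  P1: Tenure <- UrbanRes -> Region -> Income
  P2: Tenure <- UrbanRes -> Income
  P3: Tenure <- UrbanRes -> Education <- Income
Condition 1 (no descendant of Tenure in the set): FAILS — Education is a descendant of Tenure.
Condition 2 (every backdoor path blocked by {Education, Region, UrbanRes}):
  P1: blocked at fork node UrbanRes ∈ conditioning set.
  P2: blocked at fork node UrbanRes ∈ conditioning set.
  P3: blocked at fork node UrbanRes ∈ conditioning set.
{Education, Region, UrbanRes} does not satisfy the backdoor criterion.

No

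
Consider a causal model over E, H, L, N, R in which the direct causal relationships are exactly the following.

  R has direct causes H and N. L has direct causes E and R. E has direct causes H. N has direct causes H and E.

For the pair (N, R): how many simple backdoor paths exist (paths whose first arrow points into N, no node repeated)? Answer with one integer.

4

A backdoor path from N to R is any simple undirected path whose first edge points into N (i.e. leaves N via a parent).
Parents of N: {E, H}.
Enumerating:
  P1: N <- H -> E -> L <- R
  P2: N <- H -> R
  P3: N <- E <- H -> R
  P4: N <- E -> L <- R
That exhausts the simple backdoor paths. Count: 4.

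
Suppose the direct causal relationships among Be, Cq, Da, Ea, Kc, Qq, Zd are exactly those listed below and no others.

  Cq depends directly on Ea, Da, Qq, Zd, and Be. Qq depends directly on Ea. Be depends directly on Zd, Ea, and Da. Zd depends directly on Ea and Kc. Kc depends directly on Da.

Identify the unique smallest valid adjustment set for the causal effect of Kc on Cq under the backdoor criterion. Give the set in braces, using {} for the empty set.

Variables eligible for adjustment (non-descendants of Kc, excluding Kc and Cq): {Da, Ea, Qq}.
Backdoor paths from Kc to Cq:
  P1: Kc <- Da -> Be <- Ea -> Qq -> Cq
  P2: Kc <- Da -> Be <- Ea -> Zd -> Cq
  P3: Kc <- Da -> Be <- Ea -> Cq
  P4: Kc <- Da -> Be <- Zd <- Ea -> Qq -> Cq
  P5: Kc <- Da -> Be <- Zd <- Ea -> Cq
  P6: Kc <- Da -> Be <- Zd -> Cq
  P7: Kc <- Da -> Be -> Cq
  P8: Kc <- Da -> Cq
The empty set is not sufficient: P7 (Kc <- Da -> Be -> Cq) has no collider blocking it and no conditioned non-collider, so it is open.
Try {Da}:
  P1: blocked at fork node Da ∈ conditioning set.
  P2: blocked at fork node Da ∈ conditioning set.
  P3: blocked at fork node Da ∈ conditioning set.
  P4: blocked at fork node Da ∈ conditioning set.
  P5: blocked at fork node Da ∈ conditioning set.
  P6: blocked at fork node Da ∈ conditioning set.
  P7: blocked at fork node Da ∈ conditioning set.
  P8: blocked at fork node Da ∈ conditioning set.
{Da} contains no descendant of Kc and blocks every backdoor path.
No other singleton works — e.g. {Ea} leaves P7 open — so {Da} is the unique smallest valid adjustment set.

{Da}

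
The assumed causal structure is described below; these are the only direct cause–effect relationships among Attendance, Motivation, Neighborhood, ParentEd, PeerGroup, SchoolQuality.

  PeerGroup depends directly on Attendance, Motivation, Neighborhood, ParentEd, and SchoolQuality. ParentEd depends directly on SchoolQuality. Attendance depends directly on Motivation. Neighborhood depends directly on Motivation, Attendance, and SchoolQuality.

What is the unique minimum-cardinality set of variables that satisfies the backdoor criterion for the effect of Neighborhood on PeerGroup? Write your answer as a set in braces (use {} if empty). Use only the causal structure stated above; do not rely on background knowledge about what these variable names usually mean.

{Attendance, Motivation, SchoolQuality}

Variables eligible for adjustment (non-descendants of Neighborhood, excluding Neighborhood and PeerGroup): {Attendance, Motivation, ParentEd, SchoolQuality}.
Backdoor paths from Neighborhood to PeerGroup:
  P1: Neighborhood <- Motivation -> Attendance -> PeerGroup
  P2: Neighborhood <- Motivation -> PeerGroup
  P3: Neighborhood <- SchoolQuality -> ParentEd -> PeerGroup
  P4: Neighborhood <- SchoolQuality -> PeerGroup
  P5: Neighborhood <- Attendance <- Motivation -> PeerGroup
  P6: Neighborhood <- Attendance -> PeerGroup
The empty set is not sufficient: P1 (Neighborhood <- Motivation -> Attendance -> PeerGroup) has no collider blocking it and no conditioned non-collider, so it is open.
Try {Attendance, Motivation, SchoolQuality}:
  P1: blocked at fork node Motivation ∈ conditioning set.
  P2: blocked at fork node Motivation ∈ conditioning set.
  P3: blocked at fork node SchoolQuality ∈ conditioning set.
  P4: blocked at fork node SchoolQuality ∈ conditioning set.
  P5: blocked at chain node Attendance ∈ conditioning set.
  P6: blocked at fork node Attendance ∈ conditioning set.
{Attendance, Motivation, SchoolQuality} contains no descendant of Neighborhood and blocks every backdoor path.
Every element of {Attendance, Motivation, SchoolQuality} is needed (dropping Attendance leaves P6 open; dropping Motivation leaves P2 open; dropping SchoolQuality leaves P3 open), so no proper subset is valid.
Among all size-3 subsets of the eligible variables, only {Attendance, Motivation, SchoolQuality} blocks every backdoor path, so it is the unique smallest valid adjustment set.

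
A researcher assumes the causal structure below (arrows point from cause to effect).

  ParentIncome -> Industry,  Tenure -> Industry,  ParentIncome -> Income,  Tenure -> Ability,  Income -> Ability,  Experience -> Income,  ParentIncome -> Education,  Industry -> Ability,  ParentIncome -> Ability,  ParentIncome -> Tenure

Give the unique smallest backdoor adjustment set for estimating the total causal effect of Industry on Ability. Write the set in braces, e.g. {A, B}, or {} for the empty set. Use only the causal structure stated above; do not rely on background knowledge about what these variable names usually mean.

{ParentIncome, Tenure}

Variables eligible for adjustment (non-descendants of Industry, excluding Industry and Ability): {Education, Experience, Income, ParentIncome, Tenure}.
Backdoor paths from Industry to Ability:
  P1: Industry <- ParentIncome -> Tenure -> Ability
  P2: Industry <- ParentIncome -> Income -> Ability
  P3: Industry <- ParentIncome -> Ability
  P4: Industry <- Tenure <- ParentIncome -> Income -> Ability
  P5: Industry <- Tenure <- ParentIncome -> Ability
  P6: Industry <- Tenure -> Ability
The empty set is not sufficient: P1 (Industry <- ParentIncome -> Tenure -> Ability) has no collider blocking it and no conditioned non-collider, so it is open.
Try {ParentIncome, Tenure}:
  P1: blocked at fork node ParentIncome ∈ conditioning set.
  P2: blocked at fork node ParentIncome ∈ conditioning set.
  P3: blocked at fork node ParentIncome ∈ conditioning set.
  P4: blocked at chain node Tenure ∈ conditioning set.
  P5: blocked at chain node Tenure ∈ conditioning set.
  P6: blocked at fork node Tenure ∈ conditioning set.
{ParentIncome, Tenure} contains no descendant of Industry and blocks every backdoor path.
Every element of {ParentIncome, Tenure} is needed (dropping ParentIncome leaves P2 open; dropping Tenure leaves P6 open), so no proper subset is valid.
Among all size-2 subsets of the eligible variables, only {ParentIncome, Tenure} blocks every backdoor path, so it is the unique smallest valid adjustment set.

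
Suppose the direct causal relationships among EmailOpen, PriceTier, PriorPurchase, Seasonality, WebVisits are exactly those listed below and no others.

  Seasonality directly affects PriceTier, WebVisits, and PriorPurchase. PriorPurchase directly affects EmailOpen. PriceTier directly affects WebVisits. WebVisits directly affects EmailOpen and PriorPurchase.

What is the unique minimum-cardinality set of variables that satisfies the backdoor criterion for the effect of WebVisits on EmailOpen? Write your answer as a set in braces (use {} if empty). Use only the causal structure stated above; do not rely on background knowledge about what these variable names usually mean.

Variables eligible for adjustment (non-descendants of WebVisits, excluding WebVisits and EmailOpen): {PriceTier, Seasonality}.
Backdoor paths from WebVisits to EmailOpen:
  P1: WebVisits <- Seasonality -> PriorPurchase -> EmailOpen
  P2: WebVisits <- PriceTier <- Seasonality -> PriorPurchase -> EmailOpen
The empty set is not sufficient: P1 (WebVisits <- Seasonality -> PriorPurchase -> EmailOpen) has no collider blocking it and no conditioned non-collider, so it is open.
Try {Seasonality}:
  P1: blocked at fork node Seasonality ∈ conditioning set.
  P2: blocked at fork node Seasonality ∈ conditioning set.
{Seasonality} contains no descendant of WebVisits and blocks every backdoor path.
No other singleton works — e.g. {PriceTier} leaves P1 open — so {Seasonality} is the unique smallest valid adjustment set.

{Seasonality}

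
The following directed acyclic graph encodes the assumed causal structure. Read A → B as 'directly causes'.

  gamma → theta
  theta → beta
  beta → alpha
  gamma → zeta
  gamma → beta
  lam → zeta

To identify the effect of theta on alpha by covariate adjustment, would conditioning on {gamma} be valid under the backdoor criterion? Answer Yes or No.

Yes

Backdoor paths from theta to alpha (paths whose first edge points into theta):
  P1: theta <- gamma -> beta -> alpha
Condition 1 (no descendant of theta in the set): holds — descendants of theta are {alpha, beta}; none are in {gamma}.
Condition 2 (every backdoor path blocked by {gamma}):
  P1: blocked at fork node gamma ∈ conditioning set.
{gamma} satisfies the backdoor criterion.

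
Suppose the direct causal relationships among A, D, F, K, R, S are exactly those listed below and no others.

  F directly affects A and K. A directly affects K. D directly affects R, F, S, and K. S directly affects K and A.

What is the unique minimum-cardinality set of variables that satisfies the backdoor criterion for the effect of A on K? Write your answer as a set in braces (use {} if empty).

Variables eligible for adjustment (non-descendants of A, excluding A and K): {D, F, R, S}.
Backdoor paths from A to K:
  P1: A <- S <- D -> F -> K
  P2: A <- S <- D -> K
  P3: A <- S -> K
  P4: A <- F <- D -> S -> K
  P5: A <- F <- D -> K
  P6: A <- F -> K
The empty set is not sufficient: P1 (A <- S <- D -> F -> K) has no collider blocking it and no conditioned non-collider, so it is open.
Try {F, S}:
  P1: blocked at chain node S ∈ conditioning set.
  P2: blocked at chain node S ∈ conditioning set.
  P3: blocked at fork node S ∈ conditioning set.
  P4: blocked at chain node F ∈ conditioning set.
  P5: blocked at chain node F ∈ conditioning set.
  P6: blocked at fork node F ∈ conditioning set.
{F, S} contains no descendant of A and blocks every backdoor path.
Every element of {F, S} is needed (dropping F leaves P5 open; dropping S leaves P2 open), so no proper subset is valid.
Among all size-2 subsets of the eligible variables, only {F, S} blocks every backdoor path, so it is the unique smallest valid adjustment set.

{F, S}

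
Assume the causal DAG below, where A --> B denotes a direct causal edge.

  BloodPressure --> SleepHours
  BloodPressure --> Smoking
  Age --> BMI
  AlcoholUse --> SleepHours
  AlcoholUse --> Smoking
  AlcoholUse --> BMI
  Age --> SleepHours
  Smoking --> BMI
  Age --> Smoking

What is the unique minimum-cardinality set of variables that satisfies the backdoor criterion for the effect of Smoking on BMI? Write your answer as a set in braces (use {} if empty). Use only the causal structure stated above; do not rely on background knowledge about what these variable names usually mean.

Variables eligible for adjustment (non-descendants of Smoking, excluding Smoking and BMI): {Age, AlcoholUse, BloodPressure, SleepHours}.
Backdoor paths from Smoking to BMI:
  P1: Smoking <- AlcoholUse -> BMI
  P2: Smoking <- AlcoholUse -> SleepHours <- Age -> BMI
  P3: Smoking <- Age -> BMI
  P4: Smoking <- Age -> SleepHours <- AlcoholUse -> BMI
  P5: Smoking <- BloodPressure -> SleepHours <- AlcoholUse -> BMI
  P6: Smoking <- BloodPressure -> SleepHours <- Age -> BMI
The empty set is not sufficient: P1 (Smoking <- AlcoholUse -> BMI) has no collider blocking it and no conditioned non-collider, so it is open.
Try {Age, AlcoholUse}:
  P1: blocked at fork node AlcoholUse ∈ conditioning set.
  P2: blocked at fork node AlcoholUse ∈ conditioning set.
  P3: blocked at fork node Age ∈ conditioning set.
  P4: blocked at fork node Age ∈ conditioning set.
  P5: blocked at collider SleepHours (neither it nor any descendant is in the conditioning set).
  P6: blocked at collider SleepHours (neither it nor any descendant is in the conditioning set).
{Age, AlcoholUse} contains no descendant of Smoking and blocks every backdoor path.
Every element of {Age, AlcoholUse} is needed (dropping Age leaves P3 open; dropping AlcoholUse leaves P1 open), so no proper subset is valid.
Among all size-2 subsets of the eligible variables, only {Age, AlcoholUse} blocks every backdoor path, so it is the unique smallest valid adjustment set.

{Age, AlcoholUse}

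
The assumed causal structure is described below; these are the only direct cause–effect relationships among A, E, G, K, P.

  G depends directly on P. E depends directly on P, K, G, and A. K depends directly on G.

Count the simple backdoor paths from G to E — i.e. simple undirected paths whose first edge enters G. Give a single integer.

A backdoor path from G to E is any simple undirected path whose first edge points into G (i.e. leaves G via a parent).
Parents of G: {P}.
Enumerating:
  P1: G <- P -> E
That exhausts the simple backdoor paths. Count: 1.

1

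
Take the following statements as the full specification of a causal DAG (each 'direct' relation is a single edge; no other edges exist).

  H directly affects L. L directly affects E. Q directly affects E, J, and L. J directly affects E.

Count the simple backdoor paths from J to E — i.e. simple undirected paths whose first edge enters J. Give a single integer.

A backdoor path from J to E is any simple undirected path whose first edge points into J (i.e. leaves J via a parent).
Parents of J: {Q}.
Enumerating:
  P1: J <- Q -> L -> E
  P2: J <- Q -> E
That exhausts the simple backdoor paths. Count: 2.

2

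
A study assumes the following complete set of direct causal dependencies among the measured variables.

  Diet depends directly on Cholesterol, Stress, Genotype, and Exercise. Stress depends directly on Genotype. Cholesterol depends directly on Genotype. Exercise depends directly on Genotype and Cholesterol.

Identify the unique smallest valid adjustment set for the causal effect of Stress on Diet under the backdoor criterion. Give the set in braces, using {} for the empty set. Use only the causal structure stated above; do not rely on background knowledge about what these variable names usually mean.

{Genotype}

Variables eligible for adjustment (non-descendants of Stress, excluding Stress and Diet): {Cholesterol, Exercise, Genotype}.
Backdoor paths from Stress to Diet:
  P1: Stress <- Genotype -> Cholesterol -> Exercise -> Diet
  P2: Stress <- Genotype -> Cholesterol -> Diet
  P3: Stress <- Genotype -> Exercise <- Cholesterol -> Diet
  P4: Stress <- Genotype -> Exercise -> Diet
  P5: Stress <- Genotype -> Diet
The empty set is not sufficient: P1 (Stress <- Genotype -> Cholesterol -> Exercise -> Diet) has no collider blocking it and no conditioned non-collider, so it is open.
Try {Genotype}:
  P1: blocked at fork node Genotype ∈ conditioning set.
  P2: blocked at fork node Genotype ∈ conditioning set.
  P3: blocked at fork node Genotype ∈ conditioning set.
  P4: blocked at fork node Genotype ∈ conditioning set.
  P5: blocked at fork node Genotype ∈ conditioning set.
{Genotype} contains no descendant of Stress and blocks every backdoor path.
No other singleton works — e.g. {Cholesterol} leaves P4 open — so {Genotype} is the unique smallest valid adjustment set.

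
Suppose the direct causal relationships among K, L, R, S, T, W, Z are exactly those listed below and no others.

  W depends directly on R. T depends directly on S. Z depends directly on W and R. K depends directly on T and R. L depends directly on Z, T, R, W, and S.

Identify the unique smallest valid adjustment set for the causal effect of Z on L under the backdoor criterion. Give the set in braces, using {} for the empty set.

Variables eligible for adjustment (non-descendants of Z, excluding Z and L): {K, R, S, T, W}.
Backdoor paths from Z to L:
  P1: Z <- R -> W -> L
  P2: Z <- R -> K <- T <- S -> L
  P3: Z <- R -> K <- T -> L
  P4: Z <- R -> L
  P5: Z <- W <- R -> K <- T <- S -> L
  P6: Z <- W <- R -> K <- T -> L
  P7: Z <- W <- R -> L
  P8: Z <- W -> L
The empty set is not sufficient: P1 (Z <- R -> W -> L) has no collider blocking it and no conditioned non-collider, so it is open.
Try {R, W}:
  P1: blocked at fork node R ∈ conditioning set.
  P2: blocked at fork node R ∈ conditioning set.
  P3: blocked at fork node R ∈ conditioning set.
  P4: blocked at fork node R ∈ conditioning set.
  P5: blocked at chain node W ∈ conditioning set.
  P6: blocked at chain node W ∈ conditioning set.
  P7: blocked at chain node W ∈ conditioning set.
  P8: blocked at fork node W ∈ conditioning set.
{R, W} contains no descendant of Z and blocks every backdoor path.
Every element of {R, W} is needed (dropping R leaves P4 open; dropping W leaves P8 open), so no proper subset is valid.
Among all size-2 subsets of the eligible variables, only {R, W} blocks every backdoor path, so it is the unique smallest valid adjustment set.

{R, W}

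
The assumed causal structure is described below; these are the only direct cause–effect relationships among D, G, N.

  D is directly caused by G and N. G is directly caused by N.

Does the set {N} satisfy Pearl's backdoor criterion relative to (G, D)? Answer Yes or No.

Backdoor paths from G to D (paths whose first edge points into G):
  P1: G <- N -> D
Condition 1 (no descendant of G in the set): holds — descendants of G are {D}; none are in {N}.
Condition 2 (every backdoor path blocked by {N}):
  P1: blocked at fork node N ∈ conditioning set.
{N} satisfies the backdoor criterion.

Yes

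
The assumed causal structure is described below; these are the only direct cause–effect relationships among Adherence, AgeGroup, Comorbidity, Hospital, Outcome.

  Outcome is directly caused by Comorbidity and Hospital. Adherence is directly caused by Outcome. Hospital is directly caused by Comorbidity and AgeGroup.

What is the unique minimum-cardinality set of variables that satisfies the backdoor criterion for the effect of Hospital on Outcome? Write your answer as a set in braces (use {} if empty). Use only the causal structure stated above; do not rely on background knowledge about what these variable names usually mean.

{Comorbidity}

Variables eligible for adjustment (non-descendants of Hospital, excluding Hospital and Outcome): {AgeGroup, Comorbidity}.
Backdoor paths from Hospital to Outcome:
  P1: Hospital <- Comorbidity -> Outcome
The empty set is not sufficient: P1 (Hospital <- Comorbidity -> Outcome) has no collider blocking it and no conditioned non-collider, so it is open.
Try {Comorbidity}:
  P1: blocked at fork node Comorbidity ∈ conditioning set.
{Comorbidity} contains no descendant of Hospital and blocks every backdoor path.
No other singleton works — e.g. {AgeGroup} leaves P1 open — so {Comorbidity} is the unique smallest valid adjustment set.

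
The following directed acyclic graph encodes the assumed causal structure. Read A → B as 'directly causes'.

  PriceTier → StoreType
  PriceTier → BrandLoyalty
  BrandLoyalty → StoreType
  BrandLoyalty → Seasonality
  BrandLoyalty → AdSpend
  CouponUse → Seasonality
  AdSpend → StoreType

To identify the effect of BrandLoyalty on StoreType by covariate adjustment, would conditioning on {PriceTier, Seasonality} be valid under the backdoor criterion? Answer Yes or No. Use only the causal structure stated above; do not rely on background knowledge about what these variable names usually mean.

No

Backdoor paths from BrandLoyalty to StoreType (paths whose first edge points into BrandLoyalty):
  P1: BrandLoyalty <- PriceTier -> StoreType
Condition 1 (no descendant of BrandLoyalty in the set): FAILS — Seasonality is a descendant of BrandLoyalty.
Condition 2 (every backdoor path blocked by {PriceTier, Seasonality}):
  P1: blocked at fork node PriceTier ∈ conditioning set.
{PriceTier, Seasonality} does not satisfy the backdoor criterion.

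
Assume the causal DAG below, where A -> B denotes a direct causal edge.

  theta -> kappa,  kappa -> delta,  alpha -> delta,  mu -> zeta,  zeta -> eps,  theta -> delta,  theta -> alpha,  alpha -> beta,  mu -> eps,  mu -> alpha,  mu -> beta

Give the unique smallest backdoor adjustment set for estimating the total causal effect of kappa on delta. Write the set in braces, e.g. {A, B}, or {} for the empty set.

Variables eligible for adjustment (non-descendants of kappa, excluding kappa and delta): {alpha, beta, eps, mu, theta, zeta}.
Backdoor paths from kappa to delta:
  P1: kappa <- theta -> alpha -> delta
  P2: kappa <- theta -> delta
The empty set is not sufficient: P1 (kappa <- theta -> alpha -> delta) has no collider blocking it and no conditioned non-collider, so it is open.
Try {theta}:
  P1: blocked at fork node theta ∈ conditioning set.
  P2: blocked at fork node theta ∈ conditioning set.
{theta} contains no descendant of kappa and blocks every backdoor path.
No other singleton works — e.g. {mu} leaves P1 open — so {theta} is the unique smallest valid adjustment set.

{theta}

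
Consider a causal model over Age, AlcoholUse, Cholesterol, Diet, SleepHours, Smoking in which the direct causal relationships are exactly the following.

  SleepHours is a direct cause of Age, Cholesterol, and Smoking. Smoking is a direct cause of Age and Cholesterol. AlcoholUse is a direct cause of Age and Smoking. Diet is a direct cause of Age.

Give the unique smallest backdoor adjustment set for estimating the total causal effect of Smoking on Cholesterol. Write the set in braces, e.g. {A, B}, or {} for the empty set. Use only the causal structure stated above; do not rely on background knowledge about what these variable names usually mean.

{SleepHours}

Variables eligible for adjustment (non-descendants of Smoking, excluding Smoking and Cholesterol): {AlcoholUse, Diet, SleepHours}.
Backdoor paths from Smoking to Cholesterol:
  P1: Smoking <- AlcoholUse -> Age <- SleepHours -> Cholesterol
  P2: Smoking <- SleepHours -> Cholesterol
The empty set is not sufficient: P2 (Smoking <- SleepHours -> Cholesterol) has no collider blocking it and no conditioned non-collider, so it is open.
Try {SleepHours}:
  P1: blocked at collider Age (neither it nor any descendant is in the conditioning set).
  P2: blocked at fork node SleepHours ∈ conditioning set.
{SleepHours} contains no descendant of Smoking and blocks every backdoor path.
No other singleton works — e.g. {Diet} leaves P2 open — so {SleepHours} is the unique smallest valid adjustment set.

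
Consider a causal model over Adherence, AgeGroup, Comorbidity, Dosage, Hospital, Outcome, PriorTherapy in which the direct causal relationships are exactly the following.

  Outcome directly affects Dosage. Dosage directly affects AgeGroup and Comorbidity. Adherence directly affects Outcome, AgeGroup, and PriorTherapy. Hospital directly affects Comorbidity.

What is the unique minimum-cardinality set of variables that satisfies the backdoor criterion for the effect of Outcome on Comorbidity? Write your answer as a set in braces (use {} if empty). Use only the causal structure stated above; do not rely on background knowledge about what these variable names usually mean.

Variables eligible for adjustment (non-descendants of Outcome, excluding Outcome and Comorbidity): {Adherence, Hospital, PriorTherapy}.
Backdoor paths from Outcome to Comorbidity:
  P1: Outcome <- Adherence -> AgeGroup <- Dosage -> Comorbidity
Each backdoor path contains an unconditioned collider, so every path is already blocked with the empty conditioning set:
  P1: blocked at collider AgeGroup (neither it nor any descendant is in the conditioning set).
The empty set is therefore the unique smallest valid set.

{}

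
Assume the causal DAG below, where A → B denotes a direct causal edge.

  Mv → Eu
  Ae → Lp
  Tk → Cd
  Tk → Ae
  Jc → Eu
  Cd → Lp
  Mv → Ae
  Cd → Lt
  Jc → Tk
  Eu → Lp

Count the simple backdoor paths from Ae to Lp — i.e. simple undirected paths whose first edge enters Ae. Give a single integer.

A backdoor path from Ae to Lp is any simple undirected path whose first edge points into Ae (i.e. leaves Ae via a parent).
Parents of Ae: {Mv, Tk}.
Enumerating:
  P1: Ae <- Mv -> Eu <- Jc -> Tk -> Cd -> Lp
  P2: Ae <- Mv -> Eu -> Lp
  P3: Ae <- Tk <- Jc -> Eu -> Lp
  P4: Ae <- Tk -> Cd -> Lp
That exhausts the simple backdoor paths. Count: 4.

4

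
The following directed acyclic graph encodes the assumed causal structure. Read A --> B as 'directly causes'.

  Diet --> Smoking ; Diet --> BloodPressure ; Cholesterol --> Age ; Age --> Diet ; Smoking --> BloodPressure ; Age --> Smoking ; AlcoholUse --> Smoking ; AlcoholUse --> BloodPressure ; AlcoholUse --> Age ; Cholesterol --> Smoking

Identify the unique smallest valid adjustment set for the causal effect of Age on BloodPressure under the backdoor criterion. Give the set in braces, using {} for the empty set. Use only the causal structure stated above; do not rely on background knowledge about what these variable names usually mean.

Variables eligible for adjustment (non-descendants of Age, excluding Age and BloodPressure): {AlcoholUse, Cholesterol}.
Backdoor paths from Age to BloodPressure:
  P1: Age <- Cholesterol -> Smoking <- AlcoholUse -> BloodPressure
  P2: Age <- Cholesterol -> Smoking <- Diet -> BloodPressure
  P3: Age <- Cholesterol -> Smoking -> BloodPressure
  P4: Age <- AlcoholUse -> Smoking <- Diet -> BloodPressure
  P5: Age <- AlcoholUse -> Smoking -> BloodPressure
  P6: Age <- AlcoholUse -> BloodPressure
The empty set is not sufficient: P3 (Age <- Cholesterol -> Smoking -> BloodPressure) has no collider blocking it and no conditioned non-collider, so it is open.
Try {AlcoholUse, Cholesterol}:
  P1: blocked at fork node Cholesterol ∈ conditioning set.
  P2: blocked at fork node Cholesterol ∈ conditioning set.
  P3: blocked at fork node Cholesterol ∈ conditioning set.
  P4: blocked at fork node AlcoholUse ∈ conditioning set.
  P5: blocked at fork node AlcoholUse ∈ conditioning set.
  P6: blocked at fork node AlcoholUse ∈ conditioning set.
{AlcoholUse, Cholesterol} contains no descendant of Age and blocks every backdoor path.
Every element of {AlcoholUse, Cholesterol} is needed (dropping AlcoholUse leaves P5 open; dropping Cholesterol leaves P3 open), so no proper subset is valid.
Among all size-2 subsets of the eligible variables, only {AlcoholUse, Cholesterol} blocks every backdoor path, so it is the unique smallest valid adjustment set.

{AlcoholUse, Cholesterol}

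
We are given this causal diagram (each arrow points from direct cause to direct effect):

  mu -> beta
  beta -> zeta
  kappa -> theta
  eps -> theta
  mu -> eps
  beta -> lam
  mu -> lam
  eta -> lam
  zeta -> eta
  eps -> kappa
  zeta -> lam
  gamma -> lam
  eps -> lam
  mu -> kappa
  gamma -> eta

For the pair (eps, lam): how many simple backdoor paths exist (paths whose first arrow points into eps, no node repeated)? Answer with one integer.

A backdoor path from eps to lam is any simple undirected path whose first edge points into eps (i.e. leaves eps via a parent).
Parents of eps: {mu}.
Enumerating:
  P1: eps <- mu -> beta -> zeta -> eta <- gamma -> lam
  P2: eps <- mu -> beta -> zeta -> eta -> lam
  P3: eps <- mu -> beta -> zeta -> lam
  P4: eps <- mu -> beta -> lam
  P5: eps <- mu -> lam
That exhausts the simple backdoor paths. Count: 5.

5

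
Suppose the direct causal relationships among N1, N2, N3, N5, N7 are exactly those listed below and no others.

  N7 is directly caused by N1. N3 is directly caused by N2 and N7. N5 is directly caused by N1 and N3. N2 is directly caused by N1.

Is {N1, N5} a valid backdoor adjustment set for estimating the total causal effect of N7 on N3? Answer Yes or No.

Backdoor paths from N7 to N3 (paths whose first edge points into N7):
  P1: N7 <- N1 -> N2 -> N3
  P2: N7 <- N1 -> N5 <- N3
Condition 1 (no descendant of N7 in the set): FAILS — N5 is a descendant of N7.
Condition 2 (every backdoor path blocked by {N1, N5}):
  P1: blocked at fork node N1 ∈ conditioning set.
  P2: blocked at fork node N1 ∈ conditioning set.
{N1, N5} does not satisfy the backdoor criterion.

No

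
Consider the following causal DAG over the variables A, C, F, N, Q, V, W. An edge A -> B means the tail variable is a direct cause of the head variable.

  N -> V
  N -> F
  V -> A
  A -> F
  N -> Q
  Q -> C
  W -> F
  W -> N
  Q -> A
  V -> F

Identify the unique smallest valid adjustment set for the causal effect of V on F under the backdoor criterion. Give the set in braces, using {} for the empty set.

Variables eligible for adjustment (non-descendants of V, excluding V and F): {C, N, Q, W}.
Backdoor paths from V to F:
  P1: V <- N <- W -> F
  P2: V <- N -> Q -> A -> F
  P3: V <- N -> F
The empty set is not sufficient: P1 (V <- N <- W -> F) has no collider blocking it and no conditioned non-collider, so it is open.
Try {N}:
  P1: blocked at chain node N ∈ conditioning set.
  P2: blocked at fork node N ∈ conditioning set.
  P3: blocked at fork node N ∈ conditioning set.
{N} contains no descendant of V and blocks every backdoor path.
No other singleton works — e.g. {W} leaves P2 open — so {N} is the unique smallest valid adjustment set.

{N}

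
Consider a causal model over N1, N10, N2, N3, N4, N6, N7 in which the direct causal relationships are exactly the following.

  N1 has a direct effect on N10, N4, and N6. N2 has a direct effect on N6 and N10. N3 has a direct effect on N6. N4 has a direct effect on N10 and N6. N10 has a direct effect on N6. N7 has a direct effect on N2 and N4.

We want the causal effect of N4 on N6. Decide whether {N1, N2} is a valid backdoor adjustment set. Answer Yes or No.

Backdoor paths from N4 to N6 (paths whose first edge points into N4):
  P1: N4 <- N7 -> N2 -> N10 <- N1 -> N6
  P2: N4 <- N7 -> N2 -> N10 -> N6
  P3: N4 <- N7 -> N2 -> N6
  P4: N4 <- N1 -> N10 <- N2 -> N6
  P5: N4 <- N1 -> N10 -> N6
  P6: N4 <- N1 -> N6
Condition 1 (no descendant of N4 in the set): holds — descendants of N4 are {N10, N6}; none are in {N1, N2}.
Condition 2 (every backdoor path blocked by {N1, N2}):
  P1: blocked at chain node N2 ∈ conditioning set.
  P2: blocked at chain node N2 ∈ conditioning set.
  P3: blocked at chain node N2 ∈ conditioning set.
  P4: blocked at fork node N1 ∈ conditioning set.
  P5: blocked at fork node N1 ∈ conditioning set.
  P6: blocked at fork node N1 ∈ conditioning set.
{N1, N2} satisfies the backdoor criterion.

Yes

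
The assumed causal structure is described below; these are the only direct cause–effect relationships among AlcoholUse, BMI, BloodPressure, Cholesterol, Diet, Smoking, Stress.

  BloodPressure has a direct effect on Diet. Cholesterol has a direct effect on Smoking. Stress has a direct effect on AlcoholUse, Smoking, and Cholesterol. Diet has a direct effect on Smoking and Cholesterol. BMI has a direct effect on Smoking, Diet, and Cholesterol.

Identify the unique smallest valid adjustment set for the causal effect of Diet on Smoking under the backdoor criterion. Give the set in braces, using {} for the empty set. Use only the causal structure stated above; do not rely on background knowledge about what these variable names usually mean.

Variables eligible for adjustment (non-descendants of Diet, excluding Diet and Smoking): {AlcoholUse, BMI, BloodPressure, Stress}.
Backdoor paths from Diet to Smoking:
  P1: Diet <- BMI -> Cholesterol <- Stress -> Smoking
  P2: Diet <- BMI -> Cholesterol -> Smoking
  P3: Diet <- BMI -> Smoking
The empty set is not sufficient: P2 (Diet <- BMI -> Cholesterol -> Smoking) has no collider blocking it and no conditioned non-collider, so it is open.
Try {BMI}:
  P1: blocked at fork node BMI ∈ conditioning set.
  P2: blocked at fork node BMI ∈ conditioning set.
  P3: blocked at fork node BMI ∈ conditioning set.
{BMI} contains no descendant of Diet and blocks every backdoor path.
No other singleton works — e.g. {BloodPressure} leaves P2 open — so {BMI} is the unique smallest valid adjustment set.

{BMI}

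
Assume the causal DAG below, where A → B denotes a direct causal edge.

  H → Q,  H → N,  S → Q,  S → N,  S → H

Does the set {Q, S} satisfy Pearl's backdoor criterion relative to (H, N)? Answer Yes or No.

No

Backdoor paths from H to N (paths whose first edge points into H):
  P1: H <- S -> N
Condition 1 (no descendant of H in the set): FAILS — Q is a descendant of H.
Condition 2 (every backdoor path blocked by {Q, S}):
  P1: blocked at fork node S ∈ conditioning set.
{Q, S} does not satisfy the backdoor criterion.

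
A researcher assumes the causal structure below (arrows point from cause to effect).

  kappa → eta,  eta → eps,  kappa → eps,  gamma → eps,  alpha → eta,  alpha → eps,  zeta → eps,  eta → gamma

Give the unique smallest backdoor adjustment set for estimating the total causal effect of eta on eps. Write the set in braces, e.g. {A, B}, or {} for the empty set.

Variables eligible for adjustment (non-descendants of eta, excluding eta and eps): {alpha, kappa, zeta}.
Backdoor paths from eta to eps:
  P1: eta <- alpha -> eps
  P2: eta <- kappa -> eps
The empty set is not sufficient: P1 (eta <- alpha -> eps) has no collider blocking it and no conditioned non-collider, so it is open.
Try {alpha, kappa}:
  P1: blocked at fork node alpha ∈ conditioning set.
  P2: blocked at fork node kappa ∈ conditioning set.
{alpha, kappa} contains no descendant of eta and blocks every backdoor path.
Every element of {alpha, kappa} is needed (dropping alpha leaves P1 open; dropping kappa leaves P2 open), so no proper subset is valid.
Among all size-2 subsets of the eligible variables, only {alpha, kappa} blocks every backdoor path, so it is the unique smallest valid adjustment set.

{alpha, kappa}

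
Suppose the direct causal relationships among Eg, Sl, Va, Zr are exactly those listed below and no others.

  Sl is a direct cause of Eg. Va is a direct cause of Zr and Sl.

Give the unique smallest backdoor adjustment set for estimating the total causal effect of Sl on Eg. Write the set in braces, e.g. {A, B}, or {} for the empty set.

Variables eligible for adjustment (non-descendants of Sl, excluding Sl and Eg): {Va, Zr}.
Backdoor paths from Sl to Eg:
  (none)
With no backdoor paths the empty set already satisfies the criterion, and it is trivially minimal.

{}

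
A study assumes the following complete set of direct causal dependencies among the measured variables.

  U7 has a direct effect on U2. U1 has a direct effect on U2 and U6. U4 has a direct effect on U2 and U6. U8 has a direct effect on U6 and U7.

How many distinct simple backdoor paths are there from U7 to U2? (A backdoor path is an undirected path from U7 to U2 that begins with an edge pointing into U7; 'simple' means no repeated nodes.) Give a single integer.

2

A backdoor path from U7 to U2 is any simple undirected path whose first edge points into U7 (i.e. leaves U7 via a parent).
Parents of U7: {U8}.
Enumerating:
  P1: U7 <- U8 -> U6 <- U4 -> U2
  P2: U7 <- U8 -> U6 <- U1 -> U2
That exhausts the simple backdoor paths. Count: 2.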